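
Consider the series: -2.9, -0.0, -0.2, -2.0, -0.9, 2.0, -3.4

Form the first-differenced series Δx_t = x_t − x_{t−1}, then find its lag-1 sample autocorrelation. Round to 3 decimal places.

-0.288

First differences Δx: 2.9, -0.2, -1.8, 1.1, 2.9, -5.4
Mean of differences = -0.0833
Numerator Σ(Δx_t−Δx̄)(Δx_{t+1}−Δx̄) = -14.5103
Denominator Σ(Δx_t−Δx̄)² = 50.4283
r_1(Δx) = -14.5103 / 50.4283 = -0.288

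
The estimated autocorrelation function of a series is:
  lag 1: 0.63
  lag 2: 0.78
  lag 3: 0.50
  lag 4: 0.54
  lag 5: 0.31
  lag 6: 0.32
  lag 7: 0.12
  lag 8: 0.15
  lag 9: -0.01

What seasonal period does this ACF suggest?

2

The largest autocorrelation is r_2 = 0.78; the remaining lags stay at or below 0.63.
The dominant spike at lag 2 indicates a seasonal period of 2.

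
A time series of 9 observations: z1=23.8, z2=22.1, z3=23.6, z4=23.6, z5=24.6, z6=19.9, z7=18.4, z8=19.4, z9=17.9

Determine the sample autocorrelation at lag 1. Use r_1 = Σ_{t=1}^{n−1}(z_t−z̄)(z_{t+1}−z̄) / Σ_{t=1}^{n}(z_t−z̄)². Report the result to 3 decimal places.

0.516

Mean z̄ = (23.8 + 22.1 + 23.6 + 23.6 + 24.6 + 19.9 + 18.4 + 19.4 + 17.9)/9 = 21.4778
Numerator Σ_{t=1}^{8}(z_t−z̄)(z_{t+1}−z̄) = 27.6540
Denominator Σ(z_t−z̄)² = 53.6156
r_1 = 27.6540 / 53.6156 = 0.516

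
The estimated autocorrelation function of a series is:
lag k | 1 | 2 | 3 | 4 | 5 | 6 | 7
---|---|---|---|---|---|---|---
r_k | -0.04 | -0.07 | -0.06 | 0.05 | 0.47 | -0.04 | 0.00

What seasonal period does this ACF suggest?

The largest autocorrelation is r_5 = 0.47; the remaining lags stay at or below 0.05.
The dominant spike at lag 5 indicates a seasonal period of 5.

5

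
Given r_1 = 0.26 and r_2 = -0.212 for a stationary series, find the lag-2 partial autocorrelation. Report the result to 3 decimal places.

-0.300

φ_{22} = (r_2 − r_1²) / (1 − r_1²)
r_1² = (0.26)² = 0.0676
Numerator = -0.212 − 0.0676 = -0.2796; denominator = 1 − 0.0676 = 0.9324
φ_{22} = -0.2796 / 0.9324 = -0.300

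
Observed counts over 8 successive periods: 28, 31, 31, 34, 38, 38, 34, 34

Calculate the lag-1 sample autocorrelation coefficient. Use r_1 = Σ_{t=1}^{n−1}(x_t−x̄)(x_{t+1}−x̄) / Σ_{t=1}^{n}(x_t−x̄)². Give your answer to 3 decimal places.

Mean x̄ = (28 + 31 + 31 + 34 + 38 + 38 + 34 + 34)/8 = 33.5000
Deviations from mean: -5.5000, -2.5000, -2.5000, 0.5000, 4.5000, 4.5000, 0.5000, 0.5000
Σ(x_t−x̄)(x_{t+1}−x̄) = (13.7500) + (6.2500) + (-1.2500) + (2.2500) + (20.2500) + (2.2500) + (0.2500) = 43.7500
Denominator Σ(x_t−x̄)² = 84.0000
r_1 = 43.7500 / 84.0000 = 0.521

0.521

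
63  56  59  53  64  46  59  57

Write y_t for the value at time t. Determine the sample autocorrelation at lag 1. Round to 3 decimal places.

Mean ȳ = (63 + 56 + 59 + 53 + 64 + 46 + 59 + 57)/8 = 57.1250
Σ(y_t−ȳ)(y_{t+1}−ȳ) = (-6.6094) + (-2.1094) + (-7.7344) + (-28.3594) + (-76.4844) + (-20.8594) + (-0.2344) = -142.3906
Denominator Σ(y_t−ȳ)² = 230.8750
r_1 = -142.3906 / 230.8750 = -0.617

-0.617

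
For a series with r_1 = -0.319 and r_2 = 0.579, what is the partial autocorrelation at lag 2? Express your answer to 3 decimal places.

0.531

φ_{22} = (r_2 − r_1²) / (1 − r_1²)
r_1² = (-0.319)² = 0.101761
Numerator = 0.579 − 0.1018 = 0.4772; denominator = 1 − 0.1018 = 0.8982
φ_{22} = 0.4772 / 0.8982 = 0.531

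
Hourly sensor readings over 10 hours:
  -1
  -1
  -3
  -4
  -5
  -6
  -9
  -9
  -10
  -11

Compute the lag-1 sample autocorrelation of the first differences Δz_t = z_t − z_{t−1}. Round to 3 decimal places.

First differences Δz: 0, -2, -1, -1, -1, -3, 0, -1, -1
Mean of differences = -1.1111
Numerator Σ(Δz_t−Δz̄)(Δz_{t+1}−Δz̄) = -3.2346
Denominator Σ(Δz_t−Δz̄)² = 6.8889
r_1(Δz) = -3.2346 / 6.8889 = -0.470

-0.470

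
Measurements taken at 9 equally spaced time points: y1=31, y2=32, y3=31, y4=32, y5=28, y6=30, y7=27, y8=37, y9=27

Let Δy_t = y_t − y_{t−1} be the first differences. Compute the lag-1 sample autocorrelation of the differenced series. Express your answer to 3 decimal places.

First differences Δy: 1, -1, 1, -4, 2, -3, 10, -10
Mean of differences = -0.5000
Numerator Σ(Δy_t−Δȳ)(Δy_{t+1}−Δȳ) = -147.7500
Denominator Σ(Δy_t−Δȳ)² = 230.0000
r_1(Δy) = -147.7500 / 230.0000 = -0.642

-0.642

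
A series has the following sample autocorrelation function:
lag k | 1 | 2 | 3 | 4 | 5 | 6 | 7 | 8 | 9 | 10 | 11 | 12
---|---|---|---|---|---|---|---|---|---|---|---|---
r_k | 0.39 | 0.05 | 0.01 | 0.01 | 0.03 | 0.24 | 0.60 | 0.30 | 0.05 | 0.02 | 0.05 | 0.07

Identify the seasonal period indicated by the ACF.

The largest autocorrelation is r_7 = 0.60; the remaining lags stay at or below 0.39. The elevated value at lag 1 (0.39), dropping to 0.05 at lag 2, reflects decaying short-term dependence rather than seasonality.
The dominant spike at lag 7 indicates a seasonal period of 7.

7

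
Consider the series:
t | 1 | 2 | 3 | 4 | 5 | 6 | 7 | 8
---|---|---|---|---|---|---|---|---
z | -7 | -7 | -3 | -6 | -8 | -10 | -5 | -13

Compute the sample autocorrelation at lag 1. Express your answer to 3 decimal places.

Mean z̄ = (-7 − 7 − 3 − 6 − 8 − 10 − 5 − 13)/8 = -7.3750
Deviations from mean: 0.3750, 0.3750, 4.3750, 1.3750, -0.6250, -2.6250, 2.3750, -5.6250
Numerator Σ_{t=1}^{7}(z_t−z̄)(z_{t+1}−z̄) = -11.0156
Denominator Σ(z_t−z̄)² = 65.8750
r_1 = -11.0156 / 65.8750 = -0.167

-0.167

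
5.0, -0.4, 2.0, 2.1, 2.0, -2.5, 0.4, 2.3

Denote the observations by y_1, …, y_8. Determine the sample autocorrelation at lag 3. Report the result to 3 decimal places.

Mean ȳ = (5.0 − 0.4 + 2.0 + 2.1 + 2.0 − 2.5 + 0.4 + 2.3)/8 = 1.3625
Deviations from mean: 3.6375, -1.7625, 0.6375, 0.7375, 0.6375, -3.8625, -0.9625, 0.9375
Σ(y_t−ȳ)(y_{t+3}−ȳ) = (2.6827) + (-1.1236) + (-2.4623) + (-0.7098) + (0.5977) = -1.0155
Denominator Σ(y_t−ȳ)² = 34.4188
r_3 = -1.0155 / 34.4188 = -0.030

-0.030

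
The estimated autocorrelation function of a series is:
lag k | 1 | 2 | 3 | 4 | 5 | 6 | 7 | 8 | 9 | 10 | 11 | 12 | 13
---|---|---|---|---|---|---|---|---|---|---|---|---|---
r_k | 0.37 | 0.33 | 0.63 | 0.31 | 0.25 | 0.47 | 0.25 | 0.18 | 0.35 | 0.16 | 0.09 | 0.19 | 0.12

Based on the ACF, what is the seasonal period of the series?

The largest autocorrelation is r_3 = 0.63, with a weaker echo at lag 6 (0.47); the remaining lags stay at or below 0.37. The elevated value at lag 1 (0.37), dropping to 0.33 at lag 2, reflects decaying short-term dependence rather than seasonality.
The dominant spike at lag 3 indicates a seasonal period of 3.

3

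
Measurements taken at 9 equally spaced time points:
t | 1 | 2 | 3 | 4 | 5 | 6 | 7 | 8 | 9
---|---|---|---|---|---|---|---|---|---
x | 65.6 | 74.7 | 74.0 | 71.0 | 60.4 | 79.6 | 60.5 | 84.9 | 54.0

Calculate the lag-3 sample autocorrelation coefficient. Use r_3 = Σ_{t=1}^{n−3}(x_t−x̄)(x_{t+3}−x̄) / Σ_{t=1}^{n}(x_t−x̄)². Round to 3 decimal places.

Mean x̄ = (65.6 + 74.7 + 74.0 + 71.0 + 60.4 + 79.6 + 60.5 + 84.9 + 54.0)/9 = 69.4111
Σ(x_t−x̄)(x_{t+3}−x̄) = (-6.0554) + (-47.6588) + (46.7557) + (-14.1588) + (-139.5721) + (-157.0221) = -317.7115
Denominator Σ(x_t−x̄)² = 807.9089
r_3 = -317.7115 / 807.9089 = -0.393

-0.393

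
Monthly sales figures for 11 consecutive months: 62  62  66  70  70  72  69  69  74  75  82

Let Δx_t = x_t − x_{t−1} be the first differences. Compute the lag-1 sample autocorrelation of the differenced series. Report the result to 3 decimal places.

-0.100

First differences Δx: 0, 4, 4, 0, 2, -3, 0, 5, 1, 7
Mean of differences = 2.0000
Numerator Σ(Δx_t−Δx̄)(Δx_{t+1}−Δx̄) = -8.0000
Denominator Σ(Δx_t−Δx̄)² = 80.0000
r_1(Δx) = -8.0000 / 80.0000 = -0.100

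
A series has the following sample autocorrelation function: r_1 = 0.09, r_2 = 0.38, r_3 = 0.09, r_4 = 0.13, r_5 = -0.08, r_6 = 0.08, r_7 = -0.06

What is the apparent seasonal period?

The largest autocorrelation is r_2 = 0.38; the remaining lags stay at or below 0.13.
The dominant spike at lag 2 indicates a seasonal period of 2.

2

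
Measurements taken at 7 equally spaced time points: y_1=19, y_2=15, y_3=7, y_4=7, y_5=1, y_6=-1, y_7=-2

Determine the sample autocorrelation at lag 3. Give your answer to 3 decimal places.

Mean ȳ = (19 + 15 + 7 + 7 + 1 − 1 − 2)/7 = 6.5714
Deviations from mean: 12.4286, 8.4286, 0.4286, 0.4286, -5.5714, -7.5714, -8.5714
Σ(y_t−ȳ)(y_{t+3}−ȳ) = (5.3265) + (-46.9592) + (-3.2449) + (-3.6735) = -48.5510
Denominator Σ(y_t−ȳ)² = 387.7143
r_3 = -48.5510 / 387.7143 = -0.125

-0.125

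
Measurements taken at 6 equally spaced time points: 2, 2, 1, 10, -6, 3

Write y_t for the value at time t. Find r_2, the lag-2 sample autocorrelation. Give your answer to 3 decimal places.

0.123

Mean ȳ = (2 + 2 + 1 + 10 − 6 + 3)/6 = 2.0000
Σ(y_t−ȳ)(y_{t+2}−ȳ) = (0.0000) + (0.0000) + (8.0000) + (8.0000) = 16.0000
Denominator Σ(y_t−ȳ)² = 130.0000
r_2 = 16.0000 / 130.0000 = 0.123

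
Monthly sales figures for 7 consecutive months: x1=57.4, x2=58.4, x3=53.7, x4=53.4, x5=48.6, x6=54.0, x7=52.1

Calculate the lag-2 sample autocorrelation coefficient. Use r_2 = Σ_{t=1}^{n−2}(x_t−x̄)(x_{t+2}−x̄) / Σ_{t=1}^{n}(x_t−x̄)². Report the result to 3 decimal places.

0.122

Mean x̄ = (57.4 + 58.4 + 53.7 + 53.4 + 48.6 + 54.0 + 52.1)/7 = 53.9429
Deviations from mean: 3.4571, 4.4571, -0.2429, -0.5429, -5.3429, 0.0571, -1.8429
Σ(x_t−x̄)(x_{t+2}−x̄) = (-0.8396) + (-2.4196) + (1.2976) + (-0.0310) + (9.8461) = 7.8535
Denominator Σ(x_t−x̄)² = 64.1171
r_2 = 7.8535 / 64.1171 = 0.122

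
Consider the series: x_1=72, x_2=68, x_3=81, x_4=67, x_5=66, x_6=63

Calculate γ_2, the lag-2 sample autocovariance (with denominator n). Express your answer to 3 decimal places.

1.417

Mean x̄ = (72 + 68 + 81 + 67 + 66 + 63)/6 = 69.5000
Deviations: 2.5000, -1.5000, 11.5000, -2.5000, -3.5000, -6.5000
Σ_{t=1}^{4}(x_t−x̄)(x_{t+2}−x̄) = 8.5000
γ_2 = 8.5000 / 6 = 1.417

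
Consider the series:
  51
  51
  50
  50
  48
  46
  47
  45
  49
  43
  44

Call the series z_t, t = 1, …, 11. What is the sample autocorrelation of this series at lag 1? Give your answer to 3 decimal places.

0.432

Mean z̄ = (51 + 51 + 50 + 50 + 48 + 46 + 47 + 45 + 49 + 43 + 44)/11 = 47.6364
Numerator Σ_{t=1}^{10}(z_t−z̄)(z_{t+1}−z̄) = 34.7769
Denominator Σ(z_t−z̄)² = 80.5455
r_1 = 34.7769 / 80.5455 = 0.432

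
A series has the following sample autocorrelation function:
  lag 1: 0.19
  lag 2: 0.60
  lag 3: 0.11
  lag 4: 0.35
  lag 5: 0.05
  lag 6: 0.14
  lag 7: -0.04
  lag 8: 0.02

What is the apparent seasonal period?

2

The largest autocorrelation is r_2 = 0.60, with a weaker echo at lag 4 (0.35); the remaining lags stay at or below 0.19.
The dominant spike at lag 2 indicates a seasonal period of 2.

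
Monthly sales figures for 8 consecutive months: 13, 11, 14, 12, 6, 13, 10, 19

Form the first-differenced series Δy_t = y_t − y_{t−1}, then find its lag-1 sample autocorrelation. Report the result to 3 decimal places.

First differences Δy: -2, 3, -2, -6, 7, -3, 9
Mean of differences = 0.8571
Numerator Σ(Δy_t−Δȳ)(Δy_{t+1}−Δȳ) = -89.8776
Denominator Σ(Δy_t−Δȳ)² = 186.8571
r_1(Δy) = -89.8776 / 186.8571 = -0.481

-0.481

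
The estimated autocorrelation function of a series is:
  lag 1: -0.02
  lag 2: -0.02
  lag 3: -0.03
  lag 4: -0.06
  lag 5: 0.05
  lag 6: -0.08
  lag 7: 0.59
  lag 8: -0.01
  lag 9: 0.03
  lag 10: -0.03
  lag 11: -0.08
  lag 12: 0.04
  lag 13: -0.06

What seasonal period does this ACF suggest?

The largest autocorrelation is r_7 = 0.59; the remaining lags stay at or below 0.05.
The dominant spike at lag 7 indicates a seasonal period of 7.

7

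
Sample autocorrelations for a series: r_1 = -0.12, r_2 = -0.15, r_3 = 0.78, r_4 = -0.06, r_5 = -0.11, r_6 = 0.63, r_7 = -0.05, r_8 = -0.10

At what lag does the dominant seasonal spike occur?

The largest autocorrelation is r_3 = 0.78, with a weaker echo at lag 6 (0.63); the remaining lags stay at or below -0.05.
The dominant spike at lag 3 indicates a seasonal period of 3.

3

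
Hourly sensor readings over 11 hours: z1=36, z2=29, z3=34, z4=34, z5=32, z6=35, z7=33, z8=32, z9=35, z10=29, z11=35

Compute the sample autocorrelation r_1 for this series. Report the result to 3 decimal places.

Mean z̄ = (36 + 29 + 34 + 34 + 32 + 35 + 33 + 32 + 35 + 29 + 35)/11 = 33.0909
Numerator Σ_{t=1}^{10}(z_t−z̄)(z_{t+1}−z̄) = -35.6446
Denominator Σ(z_t−z̄)² = 56.9091
r_1 = -35.6446 / 56.9091 = -0.626

-0.626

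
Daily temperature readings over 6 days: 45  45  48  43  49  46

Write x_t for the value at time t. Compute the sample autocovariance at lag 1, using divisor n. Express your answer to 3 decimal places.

-2.667

Mean x̄ = (45 + 45 + 48 + 43 + 49 + 46)/6 = 46.0000
Deviations: -1.0000, -1.0000, 2.0000, -3.0000, 3.0000, 0.0000
Σ_{t=1}^{5}(x_t−x̄)(x_{t+1}−x̄) = -16.0000
γ_1 = -16.0000 / 6 = -2.667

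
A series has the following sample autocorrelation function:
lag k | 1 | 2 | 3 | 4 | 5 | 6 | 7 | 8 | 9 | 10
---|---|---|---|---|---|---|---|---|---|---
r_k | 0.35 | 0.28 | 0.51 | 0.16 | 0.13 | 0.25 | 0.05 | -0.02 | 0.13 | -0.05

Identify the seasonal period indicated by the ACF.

The largest autocorrelation is r_3 = 0.51; the remaining lags stay at or below 0.35. The elevated value at lag 1 (0.35), dropping to 0.28 at lag 2, reflects decaying short-term dependence rather than seasonality.
The dominant spike at lag 3 indicates a seasonal period of 3.

3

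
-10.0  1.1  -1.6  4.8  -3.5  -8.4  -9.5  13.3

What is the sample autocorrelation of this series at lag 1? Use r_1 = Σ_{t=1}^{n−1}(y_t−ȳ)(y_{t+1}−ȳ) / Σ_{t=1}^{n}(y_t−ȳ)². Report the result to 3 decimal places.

-0.192

Mean ȳ = (-10.0 + 1.1 − 1.6 + 4.8 − 3.5 − 8.4 − 9.5 + 13.3)/8 = -1.7250
Numerator Σ_{t=1}^{7}(y_t−ȳ)(y_{t+1}−ȳ) = -86.8631
Denominator Σ(y_t−ȳ)² = 452.9550
r_1 = -86.8631 / 452.9550 = -0.192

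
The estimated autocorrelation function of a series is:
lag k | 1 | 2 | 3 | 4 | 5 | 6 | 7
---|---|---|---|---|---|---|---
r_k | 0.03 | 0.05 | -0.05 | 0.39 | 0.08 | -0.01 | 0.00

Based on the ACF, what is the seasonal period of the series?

The largest autocorrelation is r_4 = 0.39; the remaining lags stay at or below 0.08.
The dominant spike at lag 4 indicates a seasonal period of 4.

4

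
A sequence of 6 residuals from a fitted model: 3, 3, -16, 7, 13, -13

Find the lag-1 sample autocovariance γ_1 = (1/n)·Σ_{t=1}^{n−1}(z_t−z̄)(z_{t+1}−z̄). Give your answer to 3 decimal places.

-37.625

Mean z̄ = (3 + 3 − 16 + 7 + 13 − 13)/6 = -0.5000
Σ_{t=1}^{5}(z_t−z̄)(z_{t+1}−z̄) = -225.7500
γ_1 = -225.7500 / 6 = -37.625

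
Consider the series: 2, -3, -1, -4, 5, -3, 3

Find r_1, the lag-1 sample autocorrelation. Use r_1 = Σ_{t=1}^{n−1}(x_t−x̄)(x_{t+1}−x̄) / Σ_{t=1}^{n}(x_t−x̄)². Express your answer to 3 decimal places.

Mean x̄ = (2 − 3 − 1 − 4 + 5 − 3 + 3)/7 = -0.1429
Numerator Σ_{t=1}^{6}(x_t−x̄)(x_{t+1}−x̄) = -43.8776
Denominator Σ(x_t−x̄)² = 72.8571
r_1 = -43.8776 / 72.8571 = -0.602

-0.602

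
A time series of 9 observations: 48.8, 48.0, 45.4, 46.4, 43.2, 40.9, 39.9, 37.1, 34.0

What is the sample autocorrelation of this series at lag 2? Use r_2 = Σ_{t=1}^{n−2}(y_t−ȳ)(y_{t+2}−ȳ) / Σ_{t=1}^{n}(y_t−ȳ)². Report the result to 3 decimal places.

Mean ȳ = (48.8 + 48.0 + 45.4 + 46.4 + 43.2 + 40.9 + 39.9 + 37.1 + 34.0)/9 = 42.6333
Numerator Σ_{t=1}^{7}(y_t−ȳ)(y_{t+2}−ȳ) = 63.9544
Denominator Σ(y_t−ȳ)² = 204.6200
r_2 = 63.9544 / 204.6200 = 0.313

0.313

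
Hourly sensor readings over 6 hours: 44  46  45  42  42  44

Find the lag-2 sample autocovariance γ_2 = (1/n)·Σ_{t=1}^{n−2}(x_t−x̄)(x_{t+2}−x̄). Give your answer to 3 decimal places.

Mean x̄ = (44 + 46 + 45 + 42 + 42 + 44)/6 = 43.8333
Σ_{t=1}^{4}(x_t−x̄)(x_{t+2}−x̄) = -6.2222
γ_2 = -6.2222 / 6 = -1.037

-1.037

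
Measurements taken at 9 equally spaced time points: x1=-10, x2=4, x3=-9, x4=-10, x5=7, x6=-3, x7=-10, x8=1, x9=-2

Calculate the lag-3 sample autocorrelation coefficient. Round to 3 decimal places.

Mean x̄ = (-10 + 4 − 9 − 10 + 7 − 3 − 10 + 1 − 2)/9 = -3.5556
Numerator Σ_{t=1}^{6}(x_t−x̄)(x_{t+3}−x̄) = 208.7407
Denominator Σ(x_t−x̄)² = 346.2222
r_3 = 208.7407 / 346.2222 = 0.603

0.603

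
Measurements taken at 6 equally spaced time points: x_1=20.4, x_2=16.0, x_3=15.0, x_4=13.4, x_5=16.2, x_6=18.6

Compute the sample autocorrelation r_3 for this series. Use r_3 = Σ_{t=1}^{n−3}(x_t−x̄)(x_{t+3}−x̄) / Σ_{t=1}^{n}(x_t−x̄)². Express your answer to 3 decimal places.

Mean x̄ = (20.4 + 16.0 + 15.0 + 13.4 + 16.2 + 18.6)/6 = 16.6000
Σ(x_t−x̄)(x_{t+3}−x̄) = (-12.1600) + (0.2400) + (-3.2000) = -15.1200
Denominator Σ(x_t−x̄)² = 31.7600
r_3 = -15.1200 / 31.7600 = -0.476

-0.476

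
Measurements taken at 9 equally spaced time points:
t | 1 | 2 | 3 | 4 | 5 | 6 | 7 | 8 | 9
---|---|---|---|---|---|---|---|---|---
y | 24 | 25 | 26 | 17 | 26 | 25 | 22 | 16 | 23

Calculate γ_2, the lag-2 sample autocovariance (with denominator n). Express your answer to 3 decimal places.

Mean ȳ = (24 + 25 + 26 + 17 + 26 + 25 + 22 + 16 + 23)/9 = 22.6667
Σ_{t=1}^{7}(y_t−ȳ)(y_{t+2}−ȳ) = -28.8889
γ_2 = -28.8889 / 9 = -3.210

-3.210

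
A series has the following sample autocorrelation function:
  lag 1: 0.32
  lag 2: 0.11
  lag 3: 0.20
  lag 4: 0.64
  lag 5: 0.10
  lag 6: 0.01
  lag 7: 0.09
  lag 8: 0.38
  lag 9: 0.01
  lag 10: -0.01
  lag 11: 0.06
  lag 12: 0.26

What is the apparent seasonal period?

4

The largest autocorrelation is r_4 = 0.64, with a weaker echo at lag 8 (0.38); the remaining lags stay at or below 0.32. The elevated value at lag 1 (0.32), dropping to 0.11 at lag 2, reflects decaying short-term dependence rather than seasonality.
The dominant spike at lag 4 indicates a seasonal period of 4.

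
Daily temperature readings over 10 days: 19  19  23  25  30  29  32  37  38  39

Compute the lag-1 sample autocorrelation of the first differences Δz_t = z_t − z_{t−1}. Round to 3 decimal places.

First differences Δz: 0, 4, 2, 5, -1, 3, 5, 1, 1
Mean of differences = 2.2222
Numerator Σ(Δz_t−Δz̄)(Δz_{t+1}−Δz̄) = -16.1605
Denominator Σ(Δz_t−Δz̄)² = 37.5556
r_1(Δz) = -16.1605 / 37.5556 = -0.430

-0.430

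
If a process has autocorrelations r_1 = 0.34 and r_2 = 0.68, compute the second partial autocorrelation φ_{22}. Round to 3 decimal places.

φ_{22} = (r_2 − r_1²) / (1 − r_1²)
r_1² = (0.34)² = 0.1156
Numerator = 0.68 − 0.1156 = 0.5644; denominator = 1 − 0.1156 = 0.8844
φ_{22} = 0.5644 / 0.8844 = 0.638

0.638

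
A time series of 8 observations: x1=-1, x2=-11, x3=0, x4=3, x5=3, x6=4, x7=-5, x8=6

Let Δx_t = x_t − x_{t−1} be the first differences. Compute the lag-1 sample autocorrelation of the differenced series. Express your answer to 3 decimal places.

-0.451

First differences Δx: -10, 11, 3, 0, 1, -9, 11
Mean of differences = 1.0000
Numerator Σ(Δx_t−Δx̄)(Δx_{t+1}−Δx̄) = -192.0000
Denominator Σ(Δx_t−Δx̄)² = 426.0000
r_1(Δx) = -192.0000 / 426.0000 = -0.451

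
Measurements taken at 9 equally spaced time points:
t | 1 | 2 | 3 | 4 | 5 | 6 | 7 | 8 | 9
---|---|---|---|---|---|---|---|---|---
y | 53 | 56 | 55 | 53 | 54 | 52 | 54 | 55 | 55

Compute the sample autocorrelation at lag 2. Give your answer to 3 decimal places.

Mean ȳ = (53 + 56 + 55 + 53 + 54 + 52 + 54 + 55 + 55)/9 = 54.1111
Σ(y_t−ȳ)(y_{t+2}−ȳ) = (-0.9877) + (-2.0988) + (-0.0988) + (2.3457) + (0.0123) + (-1.8765) + (-0.0988) = -2.8025
Denominator Σ(y_t−ȳ)² = 12.8889
r_2 = -2.8025 / 12.8889 = -0.217

-0.217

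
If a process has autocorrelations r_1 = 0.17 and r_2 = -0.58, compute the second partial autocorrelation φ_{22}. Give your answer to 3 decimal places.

φ_{22} = (r_2 − r_1²) / (1 − r_1²)
r_1² = (0.17)² = 0.0289
Numerator = -0.58 − 0.0289 = -0.6089; denominator = 1 − 0.0289 = 0.9711
φ_{22} = -0.6089 / 0.9711 = -0.627

-0.627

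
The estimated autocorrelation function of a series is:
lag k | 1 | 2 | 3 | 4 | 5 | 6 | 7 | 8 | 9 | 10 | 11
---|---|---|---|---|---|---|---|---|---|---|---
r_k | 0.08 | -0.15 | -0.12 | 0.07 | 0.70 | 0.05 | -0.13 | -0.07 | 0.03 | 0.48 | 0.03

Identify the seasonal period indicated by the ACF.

The largest autocorrelation is r_5 = 0.70, with a weaker echo at lag 10 (0.48); the remaining lags stay at or below 0.08.
The dominant spike at lag 5 indicates a seasonal period of 5.

5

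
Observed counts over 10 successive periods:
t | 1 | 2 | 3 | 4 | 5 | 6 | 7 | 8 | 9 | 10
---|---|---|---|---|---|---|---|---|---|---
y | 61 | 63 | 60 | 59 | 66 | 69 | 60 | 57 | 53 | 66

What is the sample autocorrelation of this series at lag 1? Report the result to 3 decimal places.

0.090

Mean ȳ = (61 + 63 + 60 + 59 + 66 + 69 + 60 + 57 + 53 + 66)/10 = 61.4000
Numerator Σ_{t=1}^{9}(y_t−ȳ)(y_{t+1}−ȳ) = 18.2400
Denominator Σ(y_t−ȳ)² = 202.4000
r_1 = 18.2400 / 202.4000 = 0.090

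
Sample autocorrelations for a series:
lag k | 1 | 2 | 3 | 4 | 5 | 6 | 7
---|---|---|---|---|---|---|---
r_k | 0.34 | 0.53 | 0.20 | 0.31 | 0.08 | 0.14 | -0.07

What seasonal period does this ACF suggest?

2

The largest autocorrelation is r_2 = 0.53; the remaining lags stay at or below 0.34.
The dominant spike at lag 2 indicates a seasonal period of 2.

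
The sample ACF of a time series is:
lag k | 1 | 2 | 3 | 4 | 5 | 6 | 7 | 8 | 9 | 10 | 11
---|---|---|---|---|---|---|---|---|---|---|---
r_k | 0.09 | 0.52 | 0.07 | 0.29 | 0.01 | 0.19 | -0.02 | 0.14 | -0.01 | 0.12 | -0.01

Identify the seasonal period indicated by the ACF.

2

The largest autocorrelation is r_2 = 0.52, with weaker echoes at lags 4 (0.29) and 6 (0.19); the remaining lags stay at or below 0.14.
The dominant spike at lag 2 indicates a seasonal period of 2.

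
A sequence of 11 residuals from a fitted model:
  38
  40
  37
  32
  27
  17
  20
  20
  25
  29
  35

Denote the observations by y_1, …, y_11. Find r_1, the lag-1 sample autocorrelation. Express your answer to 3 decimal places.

Mean ȳ = (38 + 40 + 37 + 32 + 27 + 17 + 20 + 20 + 25 + 29 + 35)/11 = 29.0909
Numerator Σ_{t=1}^{10}(y_t−ȳ)(y_{t+1}−ȳ) = 455.2645
Denominator Σ(y_t−ȳ)² = 636.9091
r_1 = 455.2645 / 636.9091 = 0.715

0.715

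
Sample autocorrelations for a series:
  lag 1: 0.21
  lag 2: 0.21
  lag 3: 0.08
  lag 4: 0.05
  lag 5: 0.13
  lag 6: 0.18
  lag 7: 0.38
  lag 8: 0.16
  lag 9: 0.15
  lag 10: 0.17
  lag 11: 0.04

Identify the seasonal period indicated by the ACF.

The largest autocorrelation is r_7 = 0.38; the remaining lags stay at or below 0.21.
The dominant spike at lag 7 indicates a seasonal period of 7.

7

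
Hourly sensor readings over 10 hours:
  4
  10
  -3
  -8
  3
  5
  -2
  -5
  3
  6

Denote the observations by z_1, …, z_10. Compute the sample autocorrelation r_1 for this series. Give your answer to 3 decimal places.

Mean z̄ = (4 + 10 − 3 − 8 + 3 + 5 − 2 − 5 + 3 + 6)/10 = 1.3000
Numerator Σ_{t=1}^{9}(z_t−z̄)(z_{t+1}−z̄) = 22.4100
Denominator Σ(z_t−z̄)² = 280.1000
r_1 = 22.4100 / 280.1000 = 0.080

0.080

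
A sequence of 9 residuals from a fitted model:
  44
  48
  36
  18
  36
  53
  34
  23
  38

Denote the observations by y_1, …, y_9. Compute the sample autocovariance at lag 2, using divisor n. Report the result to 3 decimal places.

-82.877

Mean ȳ = (44 + 48 + 36 + 18 + 36 + 53 + 34 + 23 + 38)/9 = 36.6667
Σ_{t=1}^{7}(y_t−ȳ)(y_{t+2}−ȳ) = -745.8889
γ_2 = -745.8889 / 9 = -82.877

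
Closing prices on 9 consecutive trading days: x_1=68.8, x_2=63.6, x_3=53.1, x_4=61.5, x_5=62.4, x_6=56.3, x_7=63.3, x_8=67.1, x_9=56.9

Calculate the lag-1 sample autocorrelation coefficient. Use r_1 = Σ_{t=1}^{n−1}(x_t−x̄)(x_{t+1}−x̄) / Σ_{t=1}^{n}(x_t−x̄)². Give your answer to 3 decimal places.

Mean x̄ = (68.8 + 63.6 + 53.1 + 61.5 + 62.4 + 56.3 + 63.3 + 67.1 + 56.9)/9 = 61.4444
Numerator Σ_{t=1}^{8}(x_t−x̄)(x_{t+1}−x̄) = -32.2109
Denominator Σ(x_t−x̄)² = 211.8422
r_1 = -32.2109 / 211.8422 = -0.152

-0.152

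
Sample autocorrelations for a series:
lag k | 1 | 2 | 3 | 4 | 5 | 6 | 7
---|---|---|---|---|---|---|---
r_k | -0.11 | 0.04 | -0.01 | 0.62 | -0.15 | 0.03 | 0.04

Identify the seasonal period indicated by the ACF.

4

The largest autocorrelation is r_4 = 0.62; the remaining lags stay at or below 0.04.
The dominant spike at lag 4 indicates a seasonal period of 4.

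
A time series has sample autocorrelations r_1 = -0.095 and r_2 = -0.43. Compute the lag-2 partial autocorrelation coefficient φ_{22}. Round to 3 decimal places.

-0.443

φ_{22} = (r_2 − r_1²) / (1 − r_1²)
r_1² = (-0.095)² = 0.009025
Numerator = -0.43 − 0.0090 = -0.4390; denominator = 1 − 0.0090 = 0.9910
φ_{22} = -0.4390 / 0.9910 = -0.443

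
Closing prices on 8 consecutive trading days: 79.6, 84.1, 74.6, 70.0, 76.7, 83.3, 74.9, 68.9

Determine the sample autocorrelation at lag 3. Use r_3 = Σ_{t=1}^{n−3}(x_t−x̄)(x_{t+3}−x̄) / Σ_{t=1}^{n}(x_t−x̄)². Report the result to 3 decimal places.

-0.103

Mean x̄ = (79.6 + 84.1 + 74.6 + 70.0 + 76.7 + 83.3 + 74.9 + 68.9)/8 = 76.5125
Deviations from mean: 3.0875, 7.5875, -1.9125, -6.5125, 0.1875, 6.7875, -1.6125, -7.6125
Numerator Σ_{t=1}^{5}(x_t−x̄)(x_{t+3}−x̄) = -22.5917
Denominator Σ(x_t−x̄)² = 219.8288
r_3 = -22.5917 / 219.8288 = -0.103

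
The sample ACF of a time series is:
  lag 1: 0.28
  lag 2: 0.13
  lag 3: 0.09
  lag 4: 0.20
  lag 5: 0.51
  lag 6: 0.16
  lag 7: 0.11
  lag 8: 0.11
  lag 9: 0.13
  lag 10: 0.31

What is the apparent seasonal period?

The largest autocorrelation is r_5 = 0.51, with a weaker echo at lag 10 (0.31); the remaining lags stay at or below 0.28. The elevated value at lag 1 (0.28), dropping to 0.13 at lag 2, reflects decaying short-term dependence rather than seasonality.
The dominant spike at lag 5 indicates a seasonal period of 5.

5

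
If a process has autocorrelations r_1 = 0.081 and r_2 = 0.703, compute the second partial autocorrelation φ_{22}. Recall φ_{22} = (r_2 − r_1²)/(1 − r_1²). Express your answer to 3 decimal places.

φ_{22} = (r_2 − r_1²) / (1 − r_1²)
r_1² = (0.081)² = 0.006561
Numerator = 0.703 − 0.0066 = 0.6964; denominator = 1 − 0.0066 = 0.9934
φ_{22} = 0.6964 / 0.9934 = 0.701

0.701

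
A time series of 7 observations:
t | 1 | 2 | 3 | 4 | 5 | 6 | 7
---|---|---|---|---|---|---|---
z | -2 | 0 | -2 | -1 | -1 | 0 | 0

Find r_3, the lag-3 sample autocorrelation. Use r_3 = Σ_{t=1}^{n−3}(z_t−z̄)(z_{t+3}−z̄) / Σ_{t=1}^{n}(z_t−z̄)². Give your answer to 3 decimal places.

-0.218

Mean z̄ = (-2 + 0 − 2 − 1 − 1 + 0 + 0)/7 = -0.8571
Deviations from mean: -1.1429, 0.8571, -1.1429, -0.1429, -0.1429, 0.8571, 0.8571
Σ(z_t−z̄)(z_{t+3}−z̄) = (0.1633) + (-0.1224) + (-0.9796) + (-0.1224) = -1.0612
Denominator Σ(z_t−z̄)² = 4.8571
r_3 = -1.0612 / 4.8571 = -0.218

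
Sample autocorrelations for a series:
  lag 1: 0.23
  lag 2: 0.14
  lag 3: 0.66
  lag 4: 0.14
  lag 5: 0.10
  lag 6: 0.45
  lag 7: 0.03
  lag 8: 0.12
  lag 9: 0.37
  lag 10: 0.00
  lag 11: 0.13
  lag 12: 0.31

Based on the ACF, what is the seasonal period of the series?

3

The largest autocorrelation is r_3 = 0.66, with weaker echoes at lags 6 (0.45), 9 (0.37) and 12 (0.31); the remaining lags stay at or below 0.23. The elevated value at lag 1 (0.23), dropping to 0.14 at lag 2, reflects decaying short-term dependence rather than seasonality.
The dominant spike at lag 3 indicates a seasonal period of 3.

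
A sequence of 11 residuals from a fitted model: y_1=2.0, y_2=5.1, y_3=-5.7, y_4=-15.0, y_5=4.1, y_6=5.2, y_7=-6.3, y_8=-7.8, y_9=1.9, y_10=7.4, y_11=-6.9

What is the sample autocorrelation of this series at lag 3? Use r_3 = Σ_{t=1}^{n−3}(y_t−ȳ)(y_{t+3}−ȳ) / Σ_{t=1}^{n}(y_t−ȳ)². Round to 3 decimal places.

Mean ȳ = (2.0 + 5.1 − 5.7 − 15.0 + 4.1 + 5.2 − 6.3 − 7.8 + 1.9 + 7.4 − 6.9)/11 = -1.4545
Numerator Σ_{t=1}^{8}(y_t−ȳ)(y_{t+3}−ȳ) = 5.7229
Denominator Σ(y_t−ȳ)² = 514.5873
r_3 = 5.7229 / 514.5873 = 0.011

0.011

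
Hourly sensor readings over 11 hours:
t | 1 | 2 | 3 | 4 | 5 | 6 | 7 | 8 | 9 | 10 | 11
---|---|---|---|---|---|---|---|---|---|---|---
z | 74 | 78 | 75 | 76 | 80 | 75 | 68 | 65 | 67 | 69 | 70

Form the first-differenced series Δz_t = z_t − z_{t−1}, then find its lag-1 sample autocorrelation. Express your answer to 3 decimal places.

First differences Δz: 4, -3, 1, 4, -5, -7, -3, 2, 2, 1
Mean of differences = -0.4000
Numerator Σ(Δz_t−Δz̄)(Δz_{t+1}−Δz̄) = 21.2400
Denominator Σ(Δz_t−Δz̄)² = 132.4000
r_1(Δz) = 21.2400 / 132.4000 = 0.160

0.160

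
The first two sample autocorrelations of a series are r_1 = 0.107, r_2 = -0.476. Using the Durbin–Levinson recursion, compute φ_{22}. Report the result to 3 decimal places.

φ_{22} = (r_2 − r_1²) / (1 − r_1²)
r_1² = (0.107)² = 0.011449
Numerator = -0.476 − 0.0114 = -0.4874; denominator = 1 − 0.0114 = 0.9886
φ_{22} = -0.4874 / 0.9886 = -0.493

-0.493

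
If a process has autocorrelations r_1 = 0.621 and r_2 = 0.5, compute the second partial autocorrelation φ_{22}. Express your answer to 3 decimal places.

φ_{22} = (r_2 − r_1²) / (1 − r_1²)
r_1² = (0.621)² = 0.385641
Numerator = 0.5 − 0.3856 = 0.1144; denominator = 1 − 0.3856 = 0.6144
φ_{22} = 0.1144 / 0.6144 = 0.186

0.186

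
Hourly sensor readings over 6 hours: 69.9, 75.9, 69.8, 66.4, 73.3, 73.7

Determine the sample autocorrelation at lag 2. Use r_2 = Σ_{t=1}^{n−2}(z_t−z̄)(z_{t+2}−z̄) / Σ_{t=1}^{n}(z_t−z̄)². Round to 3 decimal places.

Mean z̄ = (69.9 + 75.9 + 69.8 + 66.4 + 73.3 + 73.7)/6 = 71.5000
Deviations from mean: -1.6000, 4.4000, -1.7000, -5.1000, 1.8000, 2.2000
Σ(z_t−z̄)(z_{t+2}−z̄) = (2.7200) + (-22.4400) + (-3.0600) + (-11.2200) = -34.0000
Denominator Σ(z_t−z̄)² = 58.9000
r_2 = -34.0000 / 58.9000 = -0.577

-0.577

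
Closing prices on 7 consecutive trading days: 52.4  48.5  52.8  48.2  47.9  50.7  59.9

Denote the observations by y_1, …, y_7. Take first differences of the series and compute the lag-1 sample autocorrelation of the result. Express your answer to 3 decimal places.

-0.105

First differences Δy: -3.9, 4.3, -4.6, -0.3, 2.8, 9.2
Mean of differences = 1.2500
Numerator Σ(Δy_t−Δȳ)(Δy_{t+1}−Δȳ) = -14.5625
Denominator Σ(Δy_t−Δȳ)² = 138.0550
r_1(Δy) = -14.5625 / 138.0550 = -0.105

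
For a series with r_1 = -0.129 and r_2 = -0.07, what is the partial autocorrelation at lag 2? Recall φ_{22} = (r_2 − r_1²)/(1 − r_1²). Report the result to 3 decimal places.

-0.088

φ_{22} = (r_2 − r_1²) / (1 − r_1²)
r_1² = (-0.129)² = 0.016641
Numerator = -0.07 − 0.0166 = -0.0866; denominator = 1 − 0.0166 = 0.9834
φ_{22} = -0.0866 / 0.9834 = -0.088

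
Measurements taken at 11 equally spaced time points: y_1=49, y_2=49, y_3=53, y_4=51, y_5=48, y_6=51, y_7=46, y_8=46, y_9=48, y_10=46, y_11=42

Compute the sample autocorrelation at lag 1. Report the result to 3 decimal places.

0.328

Mean ȳ = (49 + 49 + 53 + 51 + 48 + 51 + 46 + 46 + 48 + 46 + 42)/11 = 48.0909
Numerator Σ_{t=1}^{10}(y_t−ȳ)(y_{t+1}−ȳ) = 30.4463
Denominator Σ(y_t−ȳ)² = 92.9091
r_1 = 30.4463 / 92.9091 = 0.328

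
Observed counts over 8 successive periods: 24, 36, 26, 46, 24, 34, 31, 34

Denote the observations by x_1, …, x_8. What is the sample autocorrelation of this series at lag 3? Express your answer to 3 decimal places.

Mean x̄ = (24 + 36 + 26 + 46 + 24 + 34 + 31 + 34)/8 = 31.8750
Deviations from mean: -7.8750, 4.1250, -5.8750, 14.1250, -7.8750, 2.1250, -0.8750, 2.1250
Numerator Σ_{t=1}^{5}(x_t−x̄)(x_{t+3}−x̄) = -185.2969
Denominator Σ(x_t−x̄)² = 384.8750
r_3 = -185.2969 / 384.8750 = -0.481

-0.481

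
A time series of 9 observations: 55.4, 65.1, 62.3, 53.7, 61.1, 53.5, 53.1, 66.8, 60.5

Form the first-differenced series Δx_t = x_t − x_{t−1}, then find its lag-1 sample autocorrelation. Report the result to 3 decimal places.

First differences Δx: 9.7, -2.8, -8.6, 7.4, -7.6, -0.4, 13.7, -6.3
Mean of differences = 0.6375
Numerator Σ(Δx_t−Δx̄)(Δx_{t+1}−Δx̄) = -213.2002
Denominator Σ(Δx_t−Δx̄)² = 512.6988
r_1(Δx) = -213.2002 / 512.6988 = -0.416

-0.416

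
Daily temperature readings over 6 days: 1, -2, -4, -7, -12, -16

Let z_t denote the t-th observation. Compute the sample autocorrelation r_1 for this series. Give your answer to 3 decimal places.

Mean z̄ = (1 − 2 − 4 − 7 − 12 − 16)/6 = -6.6667
Deviations from mean: 7.6667, 4.6667, 2.6667, -0.3333, -5.3333, -9.3333
Numerator Σ_{t=1}^{5}(z_t−z̄)(z_{t+1}−z̄) = 98.8889
Denominator Σ(z_t−z̄)² = 203.3333
r_1 = 98.8889 / 203.3333 = 0.486

0.486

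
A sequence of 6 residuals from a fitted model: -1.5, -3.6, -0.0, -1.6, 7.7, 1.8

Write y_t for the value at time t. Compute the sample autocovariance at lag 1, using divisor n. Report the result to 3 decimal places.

0.926

Mean ȳ = (-1.5 − 3.6 − 0.0 − 1.6 + 7.7 + 1.8)/6 = 0.4667
Σ_{t=1}^{5}(y_t−ȳ)(y_{t+1}−ȳ) = 5.5556
γ_1 = 5.5556 / 6 = 0.926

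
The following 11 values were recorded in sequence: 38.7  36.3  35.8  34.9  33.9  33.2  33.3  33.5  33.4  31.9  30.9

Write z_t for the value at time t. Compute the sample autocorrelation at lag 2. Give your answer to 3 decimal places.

Mean z̄ = (38.7 + 36.3 + 35.8 + 34.9 + 33.9 + 33.2 + 33.3 + 33.5 + 33.4 + 31.9 + 30.9)/11 = 34.1636
Numerator Σ_{t=1}^{9}(z_t−z̄)(z_{t+2}−z̄) = 13.3764
Denominator Σ(z_t−z̄)² = 46.9055
r_2 = 13.3764 / 46.9055 = 0.285

0.285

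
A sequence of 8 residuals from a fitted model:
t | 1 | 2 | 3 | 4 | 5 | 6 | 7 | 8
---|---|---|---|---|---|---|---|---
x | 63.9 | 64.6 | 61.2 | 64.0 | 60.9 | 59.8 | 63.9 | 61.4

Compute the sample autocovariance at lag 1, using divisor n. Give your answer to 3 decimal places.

-0.645

Mean x̄ = (63.9 + 64.6 + 61.2 + 64.0 + 60.9 + 59.8 + 63.9 + 61.4)/8 = 62.4625
Σ_{t=1}^{7}(x_t−x̄)(x_{t+1}−x̄) = -5.1639
γ_1 = -5.1639 / 8 = -0.645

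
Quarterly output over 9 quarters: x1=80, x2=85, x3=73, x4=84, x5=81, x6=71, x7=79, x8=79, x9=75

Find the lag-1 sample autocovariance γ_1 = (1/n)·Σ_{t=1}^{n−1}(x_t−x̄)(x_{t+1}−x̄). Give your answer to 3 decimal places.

-7.405

Mean x̄ = (80 + 85 + 73 + 84 + 81 + 71 + 79 + 79 + 75)/9 = 78.5556
Σ_{t=1}^{8}(x_t−x̄)(x_{t+1}−x̄) = -66.6420
γ_1 = -66.6420 / 9 = -7.405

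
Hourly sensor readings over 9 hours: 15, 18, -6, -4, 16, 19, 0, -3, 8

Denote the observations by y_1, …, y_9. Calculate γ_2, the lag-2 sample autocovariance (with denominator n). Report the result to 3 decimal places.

-73.778

Mean ȳ = (15 + 18 − 6 − 4 + 16 + 19 + 0 − 3 + 8)/9 = 7.0000
Σ_{t=1}^{7}(y_t−ȳ)(y_{t+2}−ȳ) = -664.0000
γ_2 = -664.0000 / 9 = -73.778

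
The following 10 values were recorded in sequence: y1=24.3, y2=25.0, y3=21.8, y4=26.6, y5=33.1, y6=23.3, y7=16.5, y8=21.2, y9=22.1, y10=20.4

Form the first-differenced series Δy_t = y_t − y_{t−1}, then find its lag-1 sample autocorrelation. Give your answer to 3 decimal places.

-0.058

First differences Δy: 0.7, -3.2, 4.8, 6.5, -9.8, -6.8, 4.7, 0.9, -1.7
Mean of differences = -0.4333
Numerator Σ(Δy_t−Δȳ)(Δy_{t+1}−Δȳ) = -14.1644
Denominator Σ(Δy_t−Δȳ)² = 242.4000
r_1(Δy) = -14.1644 / 242.4000 = -0.058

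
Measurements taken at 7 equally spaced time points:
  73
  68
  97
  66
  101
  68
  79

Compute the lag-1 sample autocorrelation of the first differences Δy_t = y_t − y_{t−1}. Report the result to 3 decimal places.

First differences Δy: -5, 29, -31, 35, -33, 11
Mean of differences = 1.0000
Numerator Σ(Δy_t−Δȳ)(Δy_{t+1}−Δȳ) = -3648.0000
Denominator Σ(Δy_t−Δȳ)² = 4256.0000
r_1(Δy) = -3648.0000 / 4256.0000 = -0.857

-0.857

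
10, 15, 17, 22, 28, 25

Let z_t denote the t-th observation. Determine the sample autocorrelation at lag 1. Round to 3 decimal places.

Mean z̄ = (10 + 15 + 17 + 22 + 28 + 25)/6 = 19.5000
Deviations from mean: -9.5000, -4.5000, -2.5000, 2.5000, 8.5000, 5.5000
Σ(z_t−z̄)(z_{t+1}−z̄) = (42.7500) + (11.2500) + (-6.2500) + (21.2500) + (46.7500) = 115.7500
Denominator Σ(z_t−z̄)² = 225.5000
r_1 = 115.7500 / 225.5000 = 0.513

0.513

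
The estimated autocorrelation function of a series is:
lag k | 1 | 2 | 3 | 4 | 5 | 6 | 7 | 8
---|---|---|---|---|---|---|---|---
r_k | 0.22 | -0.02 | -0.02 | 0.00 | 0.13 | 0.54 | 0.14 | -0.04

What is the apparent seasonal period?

The largest autocorrelation is r_6 = 0.54; the remaining lags stay at or below 0.22.
The dominant spike at lag 6 indicates a seasonal period of 6.

6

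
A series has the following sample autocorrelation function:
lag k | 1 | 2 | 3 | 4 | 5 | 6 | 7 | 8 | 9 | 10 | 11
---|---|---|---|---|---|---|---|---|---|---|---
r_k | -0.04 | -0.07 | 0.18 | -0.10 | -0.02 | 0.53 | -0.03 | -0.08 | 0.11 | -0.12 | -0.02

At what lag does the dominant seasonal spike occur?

The largest autocorrelation is r_6 = 0.53; the remaining lags stay at or below 0.18.
The dominant spike at lag 6 indicates a seasonal period of 6.

6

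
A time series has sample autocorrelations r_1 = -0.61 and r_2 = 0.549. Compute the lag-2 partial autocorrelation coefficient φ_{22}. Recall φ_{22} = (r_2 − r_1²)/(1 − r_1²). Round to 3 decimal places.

φ_{22} = (r_2 − r_1²) / (1 − r_1²)
r_1² = (-0.61)² = 0.3721
Numerator = 0.549 − 0.3721 = 0.1769; denominator = 1 − 0.3721 = 0.6279
φ_{22} = 0.1769 / 0.6279 = 0.282

0.282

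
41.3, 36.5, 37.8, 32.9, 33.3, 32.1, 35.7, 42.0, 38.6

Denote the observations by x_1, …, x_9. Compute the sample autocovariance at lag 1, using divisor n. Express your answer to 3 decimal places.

3.615

Mean x̄ = (41.3 + 36.5 + 37.8 + 32.9 + 33.3 + 32.1 + 35.7 + 42.0 + 38.6)/9 = 36.6889
Σ_{t=1}^{8}(x_t−x̄)(x_{t+1}−x̄) = 32.5365
γ_1 = 32.5365 / 9 = 3.615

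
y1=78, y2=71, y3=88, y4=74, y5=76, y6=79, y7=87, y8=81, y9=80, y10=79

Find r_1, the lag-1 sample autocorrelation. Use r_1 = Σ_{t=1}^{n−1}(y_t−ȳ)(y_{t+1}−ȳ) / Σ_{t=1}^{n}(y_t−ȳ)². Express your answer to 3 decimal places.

-0.312

Mean ȳ = (78 + 71 + 88 + 74 + 76 + 79 + 87 + 81 + 80 + 79)/10 = 79.3000
Numerator Σ_{t=1}^{9}(y_t−ȳ)(y_{t+1}−ȳ) = -77.2900
Denominator Σ(y_t−ȳ)² = 248.1000
r_1 = -77.2900 / 248.1000 = -0.312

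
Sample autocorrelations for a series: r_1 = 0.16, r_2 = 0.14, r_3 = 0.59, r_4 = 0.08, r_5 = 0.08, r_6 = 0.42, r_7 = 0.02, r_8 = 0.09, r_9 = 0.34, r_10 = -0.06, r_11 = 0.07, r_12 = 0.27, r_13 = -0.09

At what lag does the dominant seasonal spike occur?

3

The largest autocorrelation is r_3 = 0.59, with weaker echoes at lags 6 (0.42), 9 (0.34) and 12 (0.27); the remaining lags stay at or below 0.16.
The dominant spike at lag 3 indicates a seasonal period of 3.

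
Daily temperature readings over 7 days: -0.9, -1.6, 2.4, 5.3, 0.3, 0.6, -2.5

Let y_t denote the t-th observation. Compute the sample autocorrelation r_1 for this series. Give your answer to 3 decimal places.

Mean ȳ = (-0.9 − 1.6 + 2.4 + 5.3 + 0.3 + 0.6 − 2.5)/7 = 0.5143
Σ(y_t−ȳ)(y_{t+1}−ȳ) = (2.9902) + (-3.9869) + (9.0245) + (-1.0255) + (-0.0184) + (-0.2584) = 6.7255
Denominator Σ(y_t−ȳ)² = 42.0686
r_1 = 6.7255 / 42.0686 = 0.160

0.160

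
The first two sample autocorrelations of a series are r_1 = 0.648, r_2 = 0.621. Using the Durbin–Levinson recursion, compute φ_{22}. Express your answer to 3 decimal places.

φ_{22} = (r_2 − r_1²) / (1 − r_1²)
r_1² = (0.648)² = 0.419904
Numerator = 0.621 − 0.4199 = 0.2011; denominator = 1 − 0.4199 = 0.5801
φ_{22} = 0.2011 / 0.5801 = 0.347

0.347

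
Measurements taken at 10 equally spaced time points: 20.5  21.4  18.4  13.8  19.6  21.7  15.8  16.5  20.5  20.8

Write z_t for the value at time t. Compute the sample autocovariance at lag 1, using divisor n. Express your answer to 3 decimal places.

0.165

Mean z̄ = (20.5 + 21.4 + 18.4 + 13.8 + 19.6 + 21.7 + 15.8 + 16.5 + 20.5 + 20.8)/10 = 18.9000
Σ_{t=1}^{9}(z_t−z̄)(z_{t+1}−z̄) = 1.6500
γ_1 = 1.6500 / 10 = 0.165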